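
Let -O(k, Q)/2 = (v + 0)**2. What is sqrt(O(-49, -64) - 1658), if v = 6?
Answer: I*sqrt(1730) ≈ 41.593*I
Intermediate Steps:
O(k, Q) = -72 (O(k, Q) = -2*(6 + 0)**2 = -2*6**2 = -2*36 = -72)
sqrt(O(-49, -64) - 1658) = sqrt(-72 - 1658) = sqrt(-1730) = I*sqrt(1730)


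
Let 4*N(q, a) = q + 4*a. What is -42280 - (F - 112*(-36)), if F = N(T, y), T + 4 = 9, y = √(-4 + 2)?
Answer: -185253/4 - I*√2 ≈ -46313.0 - 1.4142*I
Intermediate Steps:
y = I*√2 (y = √(-2) = I*√2 ≈ 1.4142*I)
T = 5 (T = -4 + 9 = 5)
N(q, a) = a + q/4 (N(q, a) = (q + 4*a)/4 = a + q/4)
F = 5/4 + I*√2 (F = I*√2 + (¼)*5 = I*√2 + 5/4 = 5/4 + I*√2 ≈ 1.25 + 1.4142*I)
-42280 - (F - 112*(-36)) = -42280 - ((5/4 + I*√2) - 112*(-36)) = -42280 - ((5/4 + I*√2) + 4032) = -42280 - (16133/4 + I*√2) = -42280 + (-16133/4 - I*√2) = -185253/4 - I*√2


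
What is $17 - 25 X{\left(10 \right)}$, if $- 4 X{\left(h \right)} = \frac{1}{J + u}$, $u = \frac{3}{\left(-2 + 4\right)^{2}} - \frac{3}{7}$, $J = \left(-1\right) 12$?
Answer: $\frac{5384}{327} \approx 16.465$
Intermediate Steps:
$J = -12$
$u = \frac{9}{28}$ ($u = \frac{3}{2^{2}} - \frac{3}{7} = \frac{3}{4} - \frac{3}{7} = \frac{9}{28} \approx 0.32143$)
$X{\left(h \right)} = \frac{7}{327}$ ($X{\left(h \right)} = - \frac{1}{4 \left(-12 + \frac{9}{28}\right)} = - \frac{1}{4 \left(- \frac{327}{28}\right)} = \left(- \frac{1}{4}\right) \left(- \frac{28}{327}\right) = \frac{7}{327}$)
$17 - 25 X{\left(10 \right)} = 17 - \frac{175}{327} = \frac{5384}{327}$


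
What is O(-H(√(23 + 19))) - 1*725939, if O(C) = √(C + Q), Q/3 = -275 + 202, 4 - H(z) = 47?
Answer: -725939 + 4*I*√11 ≈ -7.2594e+5 + 13.266*I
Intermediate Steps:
H(z) = -43 (H(z) = 4 - 1*47 = 4 - 47 = -43)
Q = -219 (Q = 3*(-275 + 202) = 3*(-73) = -219)
O(C) = √(-219 + C) (O(C) = √(C - 219) = √(-219 + C))
O(-H(√(23 + 19))) - 1*725939 = √(-219 - 1*(-43)) - 1*725939 = √(-219 + 43) - 725939 = √(-176) - 725939 = 4*I*√11 - 725939 = -725939 + 4*I*√11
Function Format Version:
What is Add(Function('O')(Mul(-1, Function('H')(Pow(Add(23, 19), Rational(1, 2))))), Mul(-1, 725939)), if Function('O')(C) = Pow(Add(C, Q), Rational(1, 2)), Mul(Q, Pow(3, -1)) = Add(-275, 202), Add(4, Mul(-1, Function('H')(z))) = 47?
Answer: Add(-725939, Mul(4, I, Pow(11, Rational(1, 2)))) ≈ Add(-7.2594e+5, Mul(13.266, I))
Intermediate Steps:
Function('H')(z) = -43 (Function('H')(z) = Add(4, Mul(-1, 47)) = Add(4, -47) = -43)
Q = -219 (Q = Mul(3, Add(-275, 202)) = Mul(3, -73) = -219)
Function('O')(C) = Pow(Add(-219, C), Rational(1, 2)) (Function('O')(C) = Pow(Add(C, -219), Rational(1, 2)) = Pow(Add(-219, C), Rational(1, 2)))
Add(Function('O')(Mul(-1, Function('H')(Pow(Add(23, 19), Rational(1, 2))))), Mul(-1, 725939)) = Add(Pow(Add(-219, Mul(-1, -43)), Rational(1, 2)), Mul(-1, 725939)) = Add(Pow(Add(-219, 43), Rational(1, 2)), -725939) = Add(Pow(-176, Rational(1, 2)), -725939) = Add(Mul(4, I, Pow(11, Rational(1, 2))), -725939) = Add(-725939, Mul(4, I, Pow(11, Rational(1, 2))))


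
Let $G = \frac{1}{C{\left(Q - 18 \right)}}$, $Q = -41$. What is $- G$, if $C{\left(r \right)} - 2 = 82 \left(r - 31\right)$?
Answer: $\frac{1}{7378} \approx 0.00013554$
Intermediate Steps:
$C{\left(r \right)} = -2540 + 82 r$ ($C{\left(r \right)} = 2 + 82 \left(r - 31\right) = 2 + 82 \left(-31 + r\right) = 2 + \left(-2542 + 82 r\right) = -2540 + 82 r$)
$G = - \frac{1}{7378}$ ($G = \frac{1}{-2540 + 82 \left(-41 - 18\right)} = \frac{1}{-2540 + 82 \left(-59\right)} = \frac{1}{-2540 - 4838} = \frac{1}{-7378} = - \frac{1}{7378} \approx -0.00013554$)
$- G = \left(-1\right) \left(- \frac{1}{7378}\right) = \frac{1}{7378}$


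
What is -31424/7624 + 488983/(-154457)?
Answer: -1072707895/147197521 ≈ -7.2875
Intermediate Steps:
-31424/7624 + 488983/(-154457) = -31424*1/7624 + 488983*(-1/154457) = -3928/953 - 488983/154457 = -1072707895/147197521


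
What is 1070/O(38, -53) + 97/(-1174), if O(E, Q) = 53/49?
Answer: 61547679/62222 ≈ 989.16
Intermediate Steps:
O(E, Q) = 53/49 (O(E, Q) = 53*(1/49) = 53/49)
1070/O(38, -53) + 97/(-1174) = 1070/(53/49) + 97/(-1174) = 1070*(49/53) + 97*(-1/1174) = 52430/53 - 97/1174 = 61547679/62222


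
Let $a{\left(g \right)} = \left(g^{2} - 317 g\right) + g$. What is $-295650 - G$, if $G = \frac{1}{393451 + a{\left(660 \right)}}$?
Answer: $- \frac{183448164151}{620491} \approx -2.9565 \cdot 10^{5}$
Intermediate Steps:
$a{\left(g \right)} = g^{2} - 316 g$
$G = \frac{1}{620491}$ ($G = \frac{1}{393451 + 660 \left(-316 + 660\right)} = \frac{1}{393451 + 660 \cdot 344} = \frac{1}{393451 + 227040} = \frac{1}{620491} \approx 1.6116 \cdot 10^{-6}$)
$-295650 - G = -295650 - \frac{1}{620491} = - \frac{183448164151}{620491}$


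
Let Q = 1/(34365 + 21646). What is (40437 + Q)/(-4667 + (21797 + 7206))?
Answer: 283114601/170385462 ≈ 1.6616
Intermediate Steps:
Q = 1/56011 ≈ 1.7854e-5
(40437 + Q)/(-4667 + (21797 + 7206)) = (40437 + 1/56011)/(-4667 + (21797 + 7206)) = 2264916808/(56011*(-4667 + 29003)) = (2264916808/56011)/24336 = (2264916808/56011)*(1/24336) = 283114601/170385462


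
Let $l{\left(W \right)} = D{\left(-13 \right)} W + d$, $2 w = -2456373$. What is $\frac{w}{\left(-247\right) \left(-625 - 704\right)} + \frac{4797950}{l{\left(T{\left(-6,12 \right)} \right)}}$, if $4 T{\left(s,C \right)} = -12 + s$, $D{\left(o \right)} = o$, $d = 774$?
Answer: $\frac{419724532157}{72874386} \approx 5759.6$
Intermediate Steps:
$w = - \frac{2456373}{2}$ ($w = \frac{1}{2} \left(-2456373\right) = - \frac{2456373}{2} \approx -1.2282 \cdot 10^{6}$)
$T{\left(s,C \right)} = -3 + \frac{s}{4}$ ($T{\left(s,C \right)} = \frac{-12 + s}{4} = -3 + \frac{s}{4}$)
$l{\left(W \right)} = 774 - 13 W$ ($l{\left(W \right)} = - 13 W + 774 = 774 - 13 W$)
$\frac{w}{\left(-247\right) \left(-625 - 704\right)} + \frac{4797950}{l{\left(T{\left(-6,12 \right)} \right)}} = - \frac{2456373}{2 \left(- 247 \left(-625 - 704\right)\right)} + \frac{4797950}{774 - 13 \left(-3 + \frac{1}{4} \left(-6\right)\right)} = - \frac{2456373}{2 \left(\left(-247\right) \left(-1329\right)\right)} + \frac{4797950}{774 - 13 \left(-3 - \frac{3}{2}\right)} = - \frac{2456373}{2 \cdot 328263} + \frac{4797950}{774 - - \frac{117}{2}} = \left(- \frac{2456373}{2}\right) \frac{1}{328263} + \frac{4797950}{774 + \frac{117}{2}} = - \frac{818791}{218842} + \frac{4797950}{\frac{1665}{2}} = - \frac{818791}{218842} + 4797950 \cdot \frac{2}{1665} = - \frac{818791}{218842} + \frac{1919180}{333} = \frac{419724532157}{72874386}$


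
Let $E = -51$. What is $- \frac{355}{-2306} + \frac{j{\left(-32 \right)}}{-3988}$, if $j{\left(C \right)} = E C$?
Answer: $- \frac{586913}{2299082} \approx -0.25528$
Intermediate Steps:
$j{\left(C \right)} = - 51 C$
$- \frac{355}{-2306} + \frac{j{\left(-32 \right)}}{-3988} = - \frac{355}{-2306} + \frac{\left(-51\right) \left(-32\right)}{-3988} = \left(-355\right) \left(- \frac{1}{2306}\right) + 1632 \left(- \frac{1}{3988}\right) = \frac{355}{2306} - \frac{408}{997} = - \frac{586913}{2299082}$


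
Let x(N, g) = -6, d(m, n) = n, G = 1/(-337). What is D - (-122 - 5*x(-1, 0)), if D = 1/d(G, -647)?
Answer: 59523/647 ≈ 91.998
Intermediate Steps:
G = -1/337 ≈ -0.0029674
D = -1/647 (D = 1/(-647) = -1/647 ≈ -0.0015456)
D - (-122 - 5*x(-1, 0)) = -1/647 - (-122 - 5*(-6)) = -1/647 - (-122 + 30) = -1/647 - 1*(-92) = -1/647 + 92 = 59523/647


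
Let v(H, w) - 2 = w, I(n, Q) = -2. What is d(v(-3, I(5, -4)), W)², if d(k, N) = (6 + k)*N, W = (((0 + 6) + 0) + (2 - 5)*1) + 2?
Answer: 900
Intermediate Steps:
v(H, w) = 2 + w
W = 5 (W = ((6 + 0) - 3*1) + 2 = (6 - 3) + 2 = 3 + 2 = 5)
d(k, N) = N*(6 + k)
d(v(-3, I(5, -4)), W)² = (5*(6 + (2 - 2)))² = (5*(6 + 0))² = (5*6)² = 30² = 900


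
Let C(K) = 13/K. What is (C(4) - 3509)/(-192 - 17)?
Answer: 14023/836 ≈ 16.774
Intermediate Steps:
(C(4) - 3509)/(-192 - 17) = (13/4 - 3509)/(-192 - 17) = (13*(¼) - 3509)/(-209) = (13/4 - 3509)*(-1/209) = -14023/4*(-1/209) = 14023/836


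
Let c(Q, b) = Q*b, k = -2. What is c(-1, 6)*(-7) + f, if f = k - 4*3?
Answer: 28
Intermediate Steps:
f = -14 (f = -2 - 4*3 = -2 - 12 = -14)
c(-1, 6)*(-7) + f = -1*6*(-7) - 14 = -6*(-7) - 14 = 42 - 14 = 28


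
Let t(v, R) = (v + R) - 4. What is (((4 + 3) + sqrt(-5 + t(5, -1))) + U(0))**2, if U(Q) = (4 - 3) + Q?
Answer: (8 + I*sqrt(5))**2 ≈ 59.0 + 35.777*I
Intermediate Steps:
t(v, R) = -4 + R + v (t(v, R) = (R + v) - 4 = -4 + R + v)
U(Q) = 1 + Q
(((4 + 3) + sqrt(-5 + t(5, -1))) + U(0))**2 = (((4 + 3) + sqrt(-5 + (-4 - 1 + 5))) + (1 + 0))**2 = ((7 + sqrt(-5 + 0)) + 1)**2 = ((7 + sqrt(-5)) + 1)**2 = ((7 + I*sqrt(5)) + 1)**2 = (8 + I*sqrt(5))**2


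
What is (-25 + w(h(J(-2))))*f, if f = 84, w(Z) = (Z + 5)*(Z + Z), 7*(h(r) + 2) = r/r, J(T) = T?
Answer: -21564/7 ≈ -3080.6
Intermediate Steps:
h(r) = -13/7 (h(r) = -2 + (r/r)/7 = -2 + (1/7)*1 = -2 + 1/7 = -13/7)
w(Z) = 2*Z*(5 + Z) (w(Z) = (5 + Z)*(2*Z) = 2*Z*(5 + Z))
(-25 + w(h(J(-2))))*f = (-25 + 2*(-13/7)*(5 - 13/7))*84 = (-25 + 2*(-13/7)*(22/7))*84 = (-25 - 572/49)*84 = -1797/49*84 = -21564/7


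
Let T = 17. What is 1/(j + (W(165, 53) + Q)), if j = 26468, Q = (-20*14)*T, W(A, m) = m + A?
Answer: 1/21926 ≈ 4.5608e-5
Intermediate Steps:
W(A, m) = A + m
Q = -4760 (Q = -20*14*17 = -280*17 = -4760)
1/(j + (W(165, 53) + Q)) = 1/(26468 + ((165 + 53) - 4760)) = 1/(26468 + (218 - 4760)) = 1/(26468 - 4542) = 1/21926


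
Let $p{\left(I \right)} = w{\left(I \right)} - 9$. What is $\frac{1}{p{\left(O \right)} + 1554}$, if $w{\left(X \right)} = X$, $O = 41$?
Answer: $\frac{1}{1586} \approx 0.00063052$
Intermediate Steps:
$p{\left(I \right)} = -9 + I$ ($p{\left(I \right)} = I - 9 = -9 + I$)
$\frac{1}{p{\left(O \right)} + 1554} = \frac{1}{\left(-9 + 41\right) + 1554} = \frac{1}{32 + 1554} = \frac{1}{1586}$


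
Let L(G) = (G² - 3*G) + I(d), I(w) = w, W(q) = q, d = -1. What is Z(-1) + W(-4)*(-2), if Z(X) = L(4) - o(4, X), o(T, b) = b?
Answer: 12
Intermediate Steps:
L(G) = -1 + G² - 3*G (L(G) = (G² - 3*G) - 1 = -1 + G² - 3*G)
Z(X) = 3 - X (Z(X) = (-1 + 4² - 3*4) - X = (-1 + 16 - 12) - X = 3 - X)
Z(-1) + W(-4)*(-2) = (3 - 1*(-1)) - 4*(-2) = (3 + 1) + 8 = 4 + 8 = 12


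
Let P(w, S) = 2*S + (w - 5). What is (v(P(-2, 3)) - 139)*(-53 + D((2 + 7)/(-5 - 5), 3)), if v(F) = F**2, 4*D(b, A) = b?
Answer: 146901/20 ≈ 7345.0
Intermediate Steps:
D(b, A) = b/4
P(w, S) = -5 + w + 2*S (P(w, S) = 2*S + (-5 + w) = -5 + w + 2*S)
(v(P(-2, 3)) - 139)*(-53 + D((2 + 7)/(-5 - 5), 3)) = ((-5 - 2 + 2*3)**2 - 139)*(-53 + ((2 + 7)/(-5 - 5))/4) = ((-5 - 2 + 6)**2 - 139)*(-53 + (9/(-10))/4) = ((-1)**2 - 139)*(-53 + (9*(-1/10))/4) = (1 - 139)*(-53 + (1/4)*(-9/10)) = -138*(-53 - 9/40) = -138*(-2129/40) = 146901/20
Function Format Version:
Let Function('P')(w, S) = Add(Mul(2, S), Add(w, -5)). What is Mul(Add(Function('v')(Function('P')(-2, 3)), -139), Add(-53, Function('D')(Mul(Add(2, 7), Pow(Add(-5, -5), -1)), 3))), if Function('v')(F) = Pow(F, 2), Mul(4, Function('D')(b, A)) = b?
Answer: Rational(146901, 20) ≈ 7345.0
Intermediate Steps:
Function('D')(b, A) = Mul(Rational(1, 4), b)
Function('P')(w, S) = Add(-5, w, Mul(2, S)) (Function('P')(w, S) = Add(Mul(2, S), Add(-5, w)) = Add(-5, w, Mul(2, S)))
Mul(Add(Function('v')(Function('P')(-2, 3)), -139), Add(-53, Function('D')(Mul(Add(2, 7), Pow(Add(-5, -5), -1)), 3))) = Mul(Add(Pow(Add(-5, -2, Mul(2, 3)), 2), -139), Add(-53, Mul(Rational(1, 4), Mul(Add(2, 7), Pow(Add(-5, -5), -1))))) = Mul(Add(Pow(Add(-5, -2, 6), 2), -139), Add(-53, Mul(Rational(1, 4), Mul(9, Pow(-10, -1))))) = Mul(Add(Pow(-1, 2), -139), Add(-53, Mul(Rational(1, 4), Mul(9, Rational(-1, 10))))) = Mul(Add(1, -139), Add(-53, Mul(Rational(1, 4), Rational(-9, 10)))) = Mul(-138, Add(-53, Rational(-9, 40))) = Mul(-138, Rational(-2129, 40)) = Rational(146901, 20)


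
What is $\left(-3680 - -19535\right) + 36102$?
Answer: $51957$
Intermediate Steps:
$\left(-3680 - -19535\right) + 36102 = \left(-3680 + 19535\right) + 36102 = 15855 + 36102 = 51957$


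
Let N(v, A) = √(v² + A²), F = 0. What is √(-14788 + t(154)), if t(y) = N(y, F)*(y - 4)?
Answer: 2*√2078 ≈ 91.170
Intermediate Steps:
N(v, A) = √(A² + v²)
t(y) = √(y²)*(-4 + y) (t(y) = √(0² + y²)*(y - 4) = √(0 + y²)*(-4 + y) = √(y²)*(-4 + y))
√(-14788 + t(154)) = √(-14788 + √(154²)*(-4 + 154)) = √(-14788 + √23716*150) = √(-14788 + 154*150) = √(-14788 + 23100) = √8312 = 2*√2078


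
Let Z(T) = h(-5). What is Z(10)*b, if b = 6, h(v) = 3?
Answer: 18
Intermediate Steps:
Z(T) = 3
Z(10)*b = 3*6 = 18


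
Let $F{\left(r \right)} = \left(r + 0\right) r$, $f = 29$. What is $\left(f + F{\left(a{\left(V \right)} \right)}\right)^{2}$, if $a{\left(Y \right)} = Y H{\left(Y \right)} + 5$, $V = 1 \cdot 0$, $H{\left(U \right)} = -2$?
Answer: $2916$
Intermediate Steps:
$V = 0$
$a{\left(Y \right)} = 5 - 2 Y$ ($a{\left(Y \right)} = Y \left(-2\right) + 5 = - 2 Y + 5 = 5 - 2 Y$)
$F{\left(r \right)} = r^{2}$ ($F{\left(r \right)} = r r = r^{2}$)
$\left(f + F{\left(a{\left(V \right)} \right)}\right)^{2} = \left(29 + \left(5 - 0\right)^{2}\right)^{2} = \left(29 + \left(5 + 0\right)^{2}\right)^{2} = \left(29 + 5^{2}\right)^{2} = \left(29 + 25\right)^{2} = 54^{2} = 2916$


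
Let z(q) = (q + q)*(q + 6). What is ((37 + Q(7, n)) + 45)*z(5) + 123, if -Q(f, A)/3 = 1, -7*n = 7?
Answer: 8813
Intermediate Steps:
n = -1 (n = -1/7*7 = -1)
Q(f, A) = -3 (Q(f, A) = -3*1 = -3)
z(q) = 2*q*(6 + q) (z(q) = (2*q)*(6 + q) = 2*q*(6 + q))
((37 + Q(7, n)) + 45)*z(5) + 123 = ((37 - 3) + 45)*(2*5*(6 + 5)) + 123 = (34 + 45)*(2*5*11) + 123 = 79*110 + 123 = 8690 + 123 = 8813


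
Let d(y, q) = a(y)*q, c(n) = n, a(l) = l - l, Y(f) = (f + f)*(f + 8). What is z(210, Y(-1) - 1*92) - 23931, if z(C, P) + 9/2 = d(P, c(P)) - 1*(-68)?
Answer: -47735/2 ≈ -23868.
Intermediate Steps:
Y(f) = 2*f*(8 + f) (Y(f) = (2*f)*(8 + f) = 2*f*(8 + f))
a(l) = 0
d(y, q) = 0 (d(y, q) = 0*q = 0)
z(C, P) = 127/2 (z(C, P) = -9/2 + (0 - 1*(-68)) = -9/2 + (0 + 68) = -9/2 + 68 = 127/2)
z(210, Y(-1) - 1*92) - 23931 = 127/2 - 23931 = -47735/2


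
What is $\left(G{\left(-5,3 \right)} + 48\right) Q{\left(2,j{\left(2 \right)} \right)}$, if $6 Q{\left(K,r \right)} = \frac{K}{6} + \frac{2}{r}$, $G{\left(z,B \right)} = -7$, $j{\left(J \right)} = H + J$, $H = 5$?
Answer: $\frac{533}{126} \approx 4.2302$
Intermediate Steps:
$j{\left(J \right)} = 5 + J$
$Q{\left(K,r \right)} = \frac{1}{3 r} + \frac{K}{36}$ ($Q{\left(K,r \right)} = \frac{\frac{K}{6} + \frac{2}{r}}{6} = \frac{\frac{2}{r} + \frac{K}{6}}{6} = \frac{1}{3 r} + \frac{K}{36}$)
$\left(G{\left(-5,3 \right)} + 48\right) Q{\left(2,j{\left(2 \right)} \right)} = \left(-7 + 48\right) \frac{12 + 2 \left(5 + 2\right)}{36 \left(5 + 2\right)} = 41 \frac{12 + 2 \cdot 7}{36 \cdot 7} = 41 \cdot \frac{1}{36} \cdot \frac{1}{7} \left(12 + 14\right) = 41 \cdot \frac{1}{36} \cdot \frac{1}{7} \cdot 26 = 41 \cdot \frac{13}{126} = \frac{533}{126}$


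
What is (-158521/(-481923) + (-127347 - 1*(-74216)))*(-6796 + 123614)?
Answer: -230085563034512/37071 ≈ -6.2066e+9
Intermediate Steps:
(-158521/(-481923) + (-127347 - 1*(-74216)))*(-6796 + 123614) = (-158521*(-1/481923) + (-127347 + 74216))*116818 = (158521/481923 - 53131)*116818 = -25604892392/481923*116818 = -230085563034512/37071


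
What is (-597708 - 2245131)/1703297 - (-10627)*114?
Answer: 2063504000127/1703297 ≈ 1.2115e+6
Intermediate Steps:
(-597708 - 2245131)/1703297 - (-10627)*114 = -2842839*1/1703297 - 1*(-1211478) = -2842839/1703297 + 1211478 = 2063504000127/1703297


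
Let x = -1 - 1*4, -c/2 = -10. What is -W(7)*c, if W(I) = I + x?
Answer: -40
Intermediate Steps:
c = 20 (c = -2*(-10) = 20)
x = -5 (x = -1 - 4 = -5)
W(I) = -5 + I (W(I) = I - 5 = -5 + I)
-W(7)*c = -(-5 + 7)*20 = -2*20 = -1*40 = -40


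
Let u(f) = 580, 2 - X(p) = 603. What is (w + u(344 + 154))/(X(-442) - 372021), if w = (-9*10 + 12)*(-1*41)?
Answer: -1889/186311 ≈ -0.010139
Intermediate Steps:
X(p) = -601 (X(p) = 2 - 1*603 = 2 - 603 = -601)
w = 3198 (w = (-90 + 12)*(-41) = -78*(-41) = 3198)
(w + u(344 + 154))/(X(-442) - 372021) = (3198 + 580)/(-601 - 372021) = 3778/(-372622) = 3778*(-1/372622) = -1889/186311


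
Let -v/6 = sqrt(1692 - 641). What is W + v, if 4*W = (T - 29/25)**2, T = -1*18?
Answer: 229441/2500 - 6*sqrt(1051) ≈ -102.74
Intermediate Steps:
v = -6*sqrt(1051) (v = -6*sqrt(1692 - 641) = -6*sqrt(1051) ≈ -194.51)
T = -18
W = 229441/2500 (W = (-18 - 29/25)**2/4 = (-479/25)**2/4 = (1/4)*(229441/625) = 229441/2500 ≈ 91.776)
W + v = 229441/2500 - 6*sqrt(1051)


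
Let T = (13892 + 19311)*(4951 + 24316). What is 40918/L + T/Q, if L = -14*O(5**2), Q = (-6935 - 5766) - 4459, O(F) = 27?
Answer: -61337414143/1081080 ≈ -56737.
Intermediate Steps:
Q = -17160 (Q = -12701 - 4459 = -17160)
T = 971752201 (T = 33203*29267 = 971752201)
L = -378 (L = -14*27 = -378)
40918/L + T/Q = 40918/(-378) + 971752201/(-17160) = 40918*(-1/378) + 971752201*(-1/17160) = -20459/189 - 971752201/17160 = -61337414143/1081080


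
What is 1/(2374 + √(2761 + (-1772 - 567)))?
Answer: 1187/2817727 - √422/5635454 ≈ 0.00041762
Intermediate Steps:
1/(2374 + √(2761 + (-1772 - 567))) = 1/(2374 + √(2761 - 2339)) = 1/(2374 + √422)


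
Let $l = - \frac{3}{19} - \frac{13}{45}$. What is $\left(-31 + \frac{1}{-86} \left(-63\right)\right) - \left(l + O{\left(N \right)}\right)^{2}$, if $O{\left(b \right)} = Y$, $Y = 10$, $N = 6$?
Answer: $- \frac{7640453339}{62868150} \approx -121.53$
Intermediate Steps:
$l = - \frac{382}{855}$ ($l = \left(-3\right) \frac{1}{19} - \frac{13}{45} = - \frac{3}{19} - \frac{13}{45} = - \frac{382}{855} \approx -0.44678$)
$O{\left(b \right)} = 10$
$\left(-31 + \frac{1}{-86} \left(-63\right)\right) - \left(l + O{\left(N \right)}\right)^{2} = \left(-31 + \frac{1}{-86} \left(-63\right)\right) - \left(- \frac{382}{855} + 10\right)^{2} = \left(-31 - - \frac{63}{86}\right) - \left(\frac{8168}{855}\right)^{2} = \left(-31 + \frac{63}{86}\right) - \frac{66716224}{731025} = - \frac{2603}{86} - \frac{66716224}{731025} = - \frac{7640453339}{62868150}$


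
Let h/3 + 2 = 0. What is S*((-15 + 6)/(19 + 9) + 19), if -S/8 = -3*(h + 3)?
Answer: -9414/7 ≈ -1344.9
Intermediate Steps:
h = -6 (h = -6 + 3*0 = -6 + 0 = -6)
S = -72 (S = -(-24)*(-6 + 3) = -(-24)*(-3) = -8*9 = -72)
S*((-15 + 6)/(19 + 9) + 19) = -72*((-15 + 6)/(19 + 9) + 19) = -72*(-9/28 + 19) = -72*523/28 = -9414/7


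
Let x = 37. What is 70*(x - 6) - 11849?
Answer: -9679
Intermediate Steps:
70*(x - 6) - 11849 = 70*(37 - 6) - 11849 = 70*31 - 11849 = 2170 - 11849 = -9679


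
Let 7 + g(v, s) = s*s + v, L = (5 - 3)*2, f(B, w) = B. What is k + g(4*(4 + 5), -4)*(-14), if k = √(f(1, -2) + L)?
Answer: -630 + √5 ≈ -627.76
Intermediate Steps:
L = 4 (L = 2*2 = 4)
g(v, s) = -7 + v + s² (g(v, s) = -7 + (s*s + v) = -7 + (s² + v) = -7 + (v + s²) = -7 + v + s²)
k = √5 (k = √(1 + 4) = √5 ≈ 2.2361)
k + g(4*(4 + 5), -4)*(-14) = √5 + (-7 + 4*(4 + 5) + (-4)²)*(-14) = √5 + (-7 + 4*9 + 16)*(-14) = √5 + (-7 + 36 + 16)*(-14) = √5 + 45*(-14) = √5 - 630 = -630 + √5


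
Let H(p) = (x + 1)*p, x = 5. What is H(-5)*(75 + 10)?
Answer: -2550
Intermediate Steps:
H(p) = 6*p (H(p) = (5 + 1)*p = 6*p)
H(-5)*(75 + 10) = (6*(-5))*(75 + 10) = -30*85 = -2550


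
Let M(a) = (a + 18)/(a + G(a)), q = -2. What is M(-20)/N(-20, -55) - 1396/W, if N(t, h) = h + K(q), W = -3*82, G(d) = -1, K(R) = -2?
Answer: 278420/49077 ≈ 5.6731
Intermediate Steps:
W = -246
M(a) = (18 + a)/(-1 + a) (M(a) = (a + 18)/(a - 1) = (18 + a)/(-1 + a))
N(t, h) = -2 + h (N(t, h) = h - 2 = -2 + h)
M(-20)/N(-20, -55) - 1396/W = ((18 - 20)/(-1 - 20))/(-2 - 55) - 1396/(-246) = (-2/(-21))/(-57) - 1396*(-1/246) = -1/21*(-2)*(-1/57) + 698/123 = (2/21)*(-1/57) + 698/123 = -2/1197 + 698/123 = 278420/49077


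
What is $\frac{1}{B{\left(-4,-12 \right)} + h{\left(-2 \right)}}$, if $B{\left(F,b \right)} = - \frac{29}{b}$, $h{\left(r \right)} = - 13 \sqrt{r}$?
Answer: $\frac{348}{49513} + \frac{1872 i \sqrt{2}}{49513} \approx 0.0070285 + 0.053469 i$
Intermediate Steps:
$\frac{1}{B{\left(-4,-12 \right)} + h{\left(-2 \right)}} = \frac{1}{- \frac{29}{-12} - 13 \sqrt{-2}} = \frac{1}{\left(-29\right) \left(- \frac{1}{12}\right) - 13 i \sqrt{2}} = \frac{1}{\frac{29}{12} - 13 i \sqrt{2}}$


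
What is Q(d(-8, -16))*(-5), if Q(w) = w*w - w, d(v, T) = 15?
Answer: -1050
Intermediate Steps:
Q(w) = w² - w
Q(d(-8, -16))*(-5) = (15*(-1 + 15))*(-5) = (15*14)*(-5) = 210*(-5) = -1050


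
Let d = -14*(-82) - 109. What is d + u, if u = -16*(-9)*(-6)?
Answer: 175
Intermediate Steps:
u = -864 (u = 144*(-6) = -864)
d = 1039 (d = 1148 - 109 = 1039)
d + u = 1039 - 864 = 175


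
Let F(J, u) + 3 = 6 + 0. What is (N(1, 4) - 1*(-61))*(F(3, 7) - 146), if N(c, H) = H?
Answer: -9295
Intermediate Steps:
F(J, u) = 3 (F(J, u) = -3 + (6 + 0) = -3 + 6 = 3)
(N(1, 4) - 1*(-61))*(F(3, 7) - 146) = (4 - 1*(-61))*(3 - 146) = (4 + 61)*(-143) = 65*(-143) = -9295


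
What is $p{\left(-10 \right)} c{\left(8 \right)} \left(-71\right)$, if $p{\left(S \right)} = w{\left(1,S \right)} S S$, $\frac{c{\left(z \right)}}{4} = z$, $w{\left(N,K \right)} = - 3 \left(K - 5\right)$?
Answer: $-10224000$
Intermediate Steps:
$w{\left(N,K \right)} = 15 - 3 K$ ($w{\left(N,K \right)} = - 3 \left(-5 + K\right) = 15 - 3 K$)
$c{\left(z \right)} = 4 z$
$p{\left(S \right)} = S^{2} \left(15 - 3 S\right)$ ($p{\left(S \right)} = \left(15 - 3 S\right) S S = S \left(15 - 3 S\right) S = S^{2} \left(15 - 3 S\right)$)
$p{\left(-10 \right)} c{\left(8 \right)} \left(-71\right) = 3 \left(-10\right)^{2} \left(5 - -10\right) 4 \cdot 8 \left(-71\right) = 3 \cdot 100 \left(5 + 10\right) 32 \left(-71\right) = 3 \cdot 100 \cdot 15 \cdot 32 \left(-71\right) = 4500 \cdot 32 \left(-71\right) = 144000 \left(-71\right) = -10224000$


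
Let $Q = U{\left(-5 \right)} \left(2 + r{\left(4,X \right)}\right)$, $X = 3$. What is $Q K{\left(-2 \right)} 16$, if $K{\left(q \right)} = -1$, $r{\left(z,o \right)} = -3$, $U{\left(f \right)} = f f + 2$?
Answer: $432$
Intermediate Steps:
$U{\left(f \right)} = 2 + f^{2}$ ($U{\left(f \right)} = f^{2} + 2 = 2 + f^{2}$)
$Q = -27$ ($Q = \left(2 + \left(-5\right)^{2}\right) \left(2 - 3\right) = \left(2 + 25\right) \left(-1\right) = 27 \left(-1\right) = -27$)
$Q K{\left(-2 \right)} 16 = \left(-27\right) \left(-1\right) 16 = 27 \cdot 16 = 432$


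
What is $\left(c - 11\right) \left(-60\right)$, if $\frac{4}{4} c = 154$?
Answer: $-8580$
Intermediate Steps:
$c = 154$
$\left(c - 11\right) \left(-60\right) = \left(154 - 11\right) \left(-60\right) = 143 \left(-60\right) = -8580$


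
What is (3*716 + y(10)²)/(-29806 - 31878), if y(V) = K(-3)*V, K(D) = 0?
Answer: -537/15421 ≈ -0.034823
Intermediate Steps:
y(V) = 0 (y(V) = 0*V = 0)
(3*716 + y(10)²)/(-29806 - 31878) = (3*716 + 0²)/(-29806 - 31878) = (2148 + 0)/(-61684) = 2148*(-1/61684) = -537/15421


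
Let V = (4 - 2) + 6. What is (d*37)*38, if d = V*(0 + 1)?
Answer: 11248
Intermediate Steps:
V = 8 (V = 2 + 6 = 8)
d = 8 (d = 8*(0 + 1) = 8*1 = 8)
(d*37)*38 = (8*37)*38 = 296*38 = 11248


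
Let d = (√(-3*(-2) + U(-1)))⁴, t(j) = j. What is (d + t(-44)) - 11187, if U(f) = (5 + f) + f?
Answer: -11150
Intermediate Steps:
U(f) = 5 + 2*f
d = 81 (d = (√(-3*(-2) + (5 + 2*(-1))))⁴ = (√(6 + (5 - 2)))⁴ = (√(6 + 3))⁴ = (√9)⁴ = 3⁴ = 81)
(d + t(-44)) - 11187 = (81 - 44) - 11187 = 37 - 11187 = -11150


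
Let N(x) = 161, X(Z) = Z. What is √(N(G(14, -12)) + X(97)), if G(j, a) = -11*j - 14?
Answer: √258 ≈ 16.062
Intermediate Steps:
G(j, a) = -14 - 11*j
√(N(G(14, -12)) + X(97)) = √(161 + 97) = √258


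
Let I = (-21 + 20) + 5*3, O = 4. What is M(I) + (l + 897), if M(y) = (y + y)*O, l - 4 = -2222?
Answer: -1209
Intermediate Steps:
l = -2218 (l = 4 - 2222 = -2218)
I = 14 (I = -1 + 15 = 14)
M(y) = 8*y (M(y) = (y + y)*4 = (2*y)*4 = 8*y)
M(I) + (l + 897) = 8*14 + (-2218 + 897) = 112 - 1321 = -1209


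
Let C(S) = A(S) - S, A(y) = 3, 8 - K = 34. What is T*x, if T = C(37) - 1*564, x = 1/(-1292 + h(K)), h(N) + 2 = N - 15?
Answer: 598/1335 ≈ 0.44794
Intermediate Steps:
K = -26 (K = 8 - 1*34 = 8 - 34 = -26)
h(N) = -17 + N (h(N) = -2 + (N - 15) = -2 + (-15 + N) = -17 + N)
C(S) = 3 - S
x = -1/1335 (x = 1/(-1292 + (-17 - 26)) = 1/(-1292 - 43) = 1/(-1335) = -1/1335 ≈ -0.00074906)
T = -598 (T = (3 - 1*37) - 1*564 = (3 - 37) - 564 = -34 - 564 = -598)
T*x = -598*(-1/1335) = 598/1335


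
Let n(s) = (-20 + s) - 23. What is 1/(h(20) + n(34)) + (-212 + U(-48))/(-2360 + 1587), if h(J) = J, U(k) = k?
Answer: 3633/8503 ≈ 0.42726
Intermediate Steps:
n(s) = -43 + s
1/(h(20) + n(34)) + (-212 + U(-48))/(-2360 + 1587) = 1/(20 + (-43 + 34)) + (-212 - 48)/(-2360 + 1587) = 1/(20 - 9) - 260/(-773) = 1/11 - 260*(-1/773) = 1/11 + 260/773 = 3633/8503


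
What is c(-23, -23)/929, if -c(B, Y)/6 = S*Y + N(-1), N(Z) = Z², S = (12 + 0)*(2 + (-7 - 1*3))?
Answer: -13254/929 ≈ -14.267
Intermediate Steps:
S = -96 (S = 12*(2 + (-7 - 3)) = 12*(2 - 10) = 12*(-8) = -96)
c(B, Y) = -6 + 576*Y (c(B, Y) = -6*(-96*Y + (-1)²) = -6*(-96*Y + 1) = -6*(1 - 96*Y) = -6 + 576*Y)
c(-23, -23)/929 = (-6 + 576*(-23))/929 = (-6 - 13248)*(1/929) = -13254*1/929 = -13254/929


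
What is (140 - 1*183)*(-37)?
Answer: 1591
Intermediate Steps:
(140 - 1*183)*(-37) = (140 - 183)*(-37) = -43*(-37) = 1591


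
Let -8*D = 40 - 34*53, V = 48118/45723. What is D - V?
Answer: 40089491/182892 ≈ 219.20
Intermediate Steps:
V = 48118/45723 (V = 48118*(1/45723) = 48118/45723 ≈ 1.0524)
D = 881/4 (D = -(40 - 34*53)/8 = -(40 - 1802)/8 = -1/8*(-1762) = 881/4 ≈ 220.25)
D - V = 881/4 - 1*48118/45723 = 881/4 - 48118/45723 = 40089491/182892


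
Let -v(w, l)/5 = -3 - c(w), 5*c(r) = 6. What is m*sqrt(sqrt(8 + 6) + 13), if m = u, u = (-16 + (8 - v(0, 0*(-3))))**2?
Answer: 841*sqrt(13 + sqrt(14)) ≈ 3441.1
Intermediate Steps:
c(r) = 6/5 (c(r) = (1/5)*6 = 6/5)
v(w, l) = 21 (v(w, l) = -5*(-3 - 1*6/5) = -5*(-3 - 6/5) = -5*(-21/5) = 21)
u = 841 (u = (-16 + (8 - 1*21))**2 = (-16 + (8 - 21))**2 = (-16 - 13)**2 = (-29)**2 = 841)
m = 841
m*sqrt(sqrt(8 + 6) + 13) = 841*sqrt(sqrt(8 + 6) + 13) = 841*sqrt(sqrt(14) + 13) = 841*sqrt(13 + sqrt(14))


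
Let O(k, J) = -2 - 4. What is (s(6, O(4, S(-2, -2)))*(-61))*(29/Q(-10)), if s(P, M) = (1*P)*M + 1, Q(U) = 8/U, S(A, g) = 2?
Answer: -309575/4 ≈ -77394.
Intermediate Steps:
O(k, J) = -6
s(P, M) = 1 + M*P (s(P, M) = P*M + 1 = M*P + 1 = 1 + M*P)
(s(6, O(4, S(-2, -2)))*(-61))*(29/Q(-10)) = ((1 - 6*6)*(-61))*(29/((8/(-10)))) = ((1 - 36)*(-61))*(29/((8*(-⅒)))) = (-35*(-61))*(29/(-⅘)) = 2135*(29*(-5/4)) = 2135*(-145/4) = -309575/4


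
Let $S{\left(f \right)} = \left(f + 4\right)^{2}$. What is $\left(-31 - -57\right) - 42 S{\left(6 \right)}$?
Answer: $-4174$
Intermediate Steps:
$S{\left(f \right)} = \left(4 + f\right)^{2}$
$\left(-31 - -57\right) - 42 S{\left(6 \right)} = \left(-31 - -57\right) - 42 \left(4 + 6\right)^{2} = \left(-31 + 57\right) - 42 \cdot 10^{2} = 26 - 4200 = -4174$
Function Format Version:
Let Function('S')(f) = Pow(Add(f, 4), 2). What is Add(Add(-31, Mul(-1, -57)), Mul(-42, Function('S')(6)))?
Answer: -4174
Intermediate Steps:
Function('S')(f) = Pow(Add(4, f), 2)
Add(Add(-31, Mul(-1, -57)), Mul(-42, Function('S')(6))) = Add(Add(-31, Mul(-1, -57)), Mul(-42, Pow(Add(4, 6), 2))) = Add(Add(-31, 57), Mul(-42, Pow(10, 2))) = Add(26, Mul(-42, 100)) = Add(26, -4200) = -4174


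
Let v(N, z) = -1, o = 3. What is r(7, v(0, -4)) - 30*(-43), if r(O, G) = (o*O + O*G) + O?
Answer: 1311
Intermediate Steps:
r(O, G) = 4*O + G*O (r(O, G) = (3*O + O*G) + O = (3*O + G*O) + O = 4*O + G*O)
r(7, v(0, -4)) - 30*(-43) = 7*(4 - 1) - 30*(-43) = 7*3 + 1290 = 21 + 1290 = 1311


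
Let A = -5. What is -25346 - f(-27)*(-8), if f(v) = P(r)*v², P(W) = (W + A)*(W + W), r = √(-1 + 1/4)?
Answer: -34094 - 29160*I*√3 ≈ -34094.0 - 50507.0*I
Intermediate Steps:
r = I*√3/2 (r = √(-1 + ¼) = √(-¾) = I*√3/2 ≈ 0.86602*I)
P(W) = 2*W*(-5 + W) (P(W) = (W - 5)*(W + W) = (-5 + W)*(2*W) = 2*W*(-5 + W))
f(v) = I*√3*v²*(-5 + I*√3/2) (f(v) = (2*(I*√3/2)*(-5 + I*√3/2))*v² = (I*√3*(-5 + I*√3/2))*v² = I*√3*v²*(-5 + I*√3/2))
-25346 - f(-27)*(-8) = -25346 - (½)*(-27)²*(-3 - 10*I*√3)*(-8) = -25346 - (½)*729*(-3 - 10*I*√3)*(-8) = -25346 - (-2187/2 - 3645*I*√3)*(-8) = -25346 - (8748 + 29160*I*√3) = -25346 + (-8748 - 29160*I*√3) = -34094 - 29160*I*√3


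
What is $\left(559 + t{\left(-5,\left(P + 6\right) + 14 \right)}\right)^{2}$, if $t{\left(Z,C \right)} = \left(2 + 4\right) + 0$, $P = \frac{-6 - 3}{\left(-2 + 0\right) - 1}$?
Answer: $319225$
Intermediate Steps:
$P = 3$ ($P = - \frac{9}{-2 - 1} = - \frac{9}{-3} = \left(-9\right) \left(- \frac{1}{3}\right) = 3$)
$t{\left(Z,C \right)} = 6$ ($t{\left(Z,C \right)} = 6 + 0 = 6$)
$\left(559 + t{\left(-5,\left(P + 6\right) + 14 \right)}\right)^{2} = \left(559 + 6\right)^{2} = 565^{2} = 319225$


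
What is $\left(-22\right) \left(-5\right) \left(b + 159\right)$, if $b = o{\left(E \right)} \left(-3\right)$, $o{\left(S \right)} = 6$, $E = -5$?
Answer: $15510$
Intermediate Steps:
$b = -18$ ($b = 6 \left(-3\right) = -18$)
$\left(-22\right) \left(-5\right) \left(b + 159\right) = \left(-22\right) \left(-5\right) \left(-18 + 159\right) = 110 \cdot 141 = 15510$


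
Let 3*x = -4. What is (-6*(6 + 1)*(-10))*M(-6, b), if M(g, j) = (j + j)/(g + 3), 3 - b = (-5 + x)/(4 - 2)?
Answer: -5180/3 ≈ -1726.7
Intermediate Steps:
x = -4/3 (x = (1/3)*(-4) = -4/3 ≈ -1.3333)
b = 37/6 (b = 3 - (-5 - 4/3)/(4 - 2) = 3 - (-19)/(3*2) = 3 - 1*(-19/6) = 3 + 19/6 = 37/6 ≈ 6.1667)
M(g, j) = 2*j/(3 + g) (M(g, j) = (2*j)/(3 + g) = 2*j/(3 + g))
(-6*(6 + 1)*(-10))*M(-6, b) = (-6*(6 + 1)*(-10))*(2*(37/6)/(3 - 6)) = (-6*7*(-10))*(2*(37/6)/(-3)) = (-42*(-10))*(2*(37/6)*(-1/3)) = 420*(-37/9) = -5180/3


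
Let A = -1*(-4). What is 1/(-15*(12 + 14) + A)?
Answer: -1/386 ≈ -0.0025907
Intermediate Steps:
A = 4
1/(-15*(12 + 14) + A) = 1/(-15*(12 + 14) + 4) = 1/(-15*26 + 4) = 1/(-390 + 4) = 1/(-386) = -1/386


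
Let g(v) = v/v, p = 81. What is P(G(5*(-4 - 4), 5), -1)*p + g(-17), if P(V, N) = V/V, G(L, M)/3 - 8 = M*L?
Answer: 82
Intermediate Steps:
g(v) = 1
G(L, M) = 24 + 3*L*M (G(L, M) = 24 + 3*(M*L) = 24 + 3*(L*M) = 24 + 3*L*M)
P(V, N) = 1
P(G(5*(-4 - 4), 5), -1)*p + g(-17) = 1*81 + 1 = 81 + 1 = 82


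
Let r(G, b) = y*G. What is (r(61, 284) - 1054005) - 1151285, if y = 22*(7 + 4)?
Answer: -2190528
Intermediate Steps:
y = 242 (y = 22*11 = 242)
r(G, b) = 242*G
(r(61, 284) - 1054005) - 1151285 = (242*61 - 1054005) - 1151285 = (14762 - 1054005) - 1151285 = -1039243 - 1151285 = -2190528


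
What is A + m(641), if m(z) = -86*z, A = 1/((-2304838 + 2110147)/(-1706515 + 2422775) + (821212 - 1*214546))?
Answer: -23953922524781834/434530394469 ≈ -55126.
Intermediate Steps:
A = 716260/434530394469 (A = 1/(-194691/716260 + (821212 - 214546)) = 1/(-194691*1/716260 + 606666) = 1/(-194691/716260 + 606666) = 1/(434530394469/716260) = 716260/434530394469 ≈ 1.6484e-6)
A + m(641) = 716260/434530394469 - 86*641 = 716260/434530394469 - 55126 = -23953922524781834/434530394469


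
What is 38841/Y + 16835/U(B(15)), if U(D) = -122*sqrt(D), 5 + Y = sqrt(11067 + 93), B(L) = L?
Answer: 38841/2227 - 3367*sqrt(15)/366 + 233046*sqrt(310)/11135 ≈ 350.31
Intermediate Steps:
Y = -5 + 6*sqrt(310) (Y = -5 + sqrt(11067 + 93) = -5 + sqrt(11160) = -5 + 6*sqrt(310) ≈ 100.64)
38841/Y + 16835/U(B(15)) = 38841/(-5 + 6*sqrt(310)) + 16835/((-122*sqrt(15))) = 38841/(-5 + 6*sqrt(310)) + 16835*(-sqrt(15)/1830) = 38841/(-5 + 6*sqrt(310)) - 3367*sqrt(15)/366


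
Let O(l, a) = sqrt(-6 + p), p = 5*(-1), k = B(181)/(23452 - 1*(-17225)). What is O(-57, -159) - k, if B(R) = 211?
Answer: -211/40677 + I*sqrt(11) ≈ -0.0051872 + 3.3166*I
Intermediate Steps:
k = 211/40677 (k = 211/(23452 - 1*(-17225)) = 211/(23452 + 17225) = 211/40677 ≈ 0.0051872)
p = -5
O(l, a) = I*sqrt(11) (O(l, a) = sqrt(-6 - 5) = sqrt(-11) = I*sqrt(11))
O(-57, -159) - k = I*sqrt(11) - 1*211/40677 = I*sqrt(11) - 211/40677 = -211/40677 + I*sqrt(11)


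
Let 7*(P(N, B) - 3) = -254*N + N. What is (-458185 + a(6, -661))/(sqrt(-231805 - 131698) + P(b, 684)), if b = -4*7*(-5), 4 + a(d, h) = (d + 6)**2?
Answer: 2316333565/25936752 + 458045*I*sqrt(363503)/25936752 ≈ 89.307 + 10.647*I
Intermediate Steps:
a(d, h) = -4 + (6 + d)**2 (a(d, h) = -4 + (d + 6)**2 = -4 + (6 + d)**2)
b = 140 (b = -28*(-5) = 140)
P(N, B) = 3 - 253*N/7 (P(N, B) = 3 + (-254*N + N)/7 = 3 + (-253*N)/7 = 3 - 253*N/7)
(-458185 + a(6, -661))/(sqrt(-231805 - 131698) + P(b, 684)) = (-458185 + (-4 + (6 + 6)**2))/(sqrt(-231805 - 131698) + (3 - 253/7*140)) = (-458185 + (-4 + 12**2))/(sqrt(-363503) + (3 - 5060)) = (-458185 + (-4 + 144))/(I*sqrt(363503) - 5057) = (-458185 + 140)/(-5057 + I*sqrt(363503)) = -458045/(-5057 + I*sqrt(363503))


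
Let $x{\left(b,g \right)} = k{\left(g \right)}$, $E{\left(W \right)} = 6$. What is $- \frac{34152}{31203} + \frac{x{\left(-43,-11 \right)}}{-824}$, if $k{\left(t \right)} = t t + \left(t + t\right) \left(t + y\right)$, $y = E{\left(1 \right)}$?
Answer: $- \frac{11783047}{8570424} \approx -1.3748$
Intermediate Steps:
$y = 6$
$k{\left(t \right)} = t^{2} + 2 t \left(6 + t\right)$ ($k{\left(t \right)} = t t + \left(t + t\right) \left(t + 6\right) = t^{2} + 2 t \left(6 + t\right)$)
$x{\left(b,g \right)} = 3 g \left(4 + g\right)$
$- \frac{34152}{31203} + \frac{x{\left(-43,-11 \right)}}{-824} = - \frac{34152}{31203} + \frac{3 \left(-11\right) \left(4 - 11\right)}{-824} = \left(-34152\right) \frac{1}{31203} + 3 \left(-11\right) \left(-7\right) \left(- \frac{1}{824}\right) = - \frac{11384}{10401} + 231 \left(- \frac{1}{824}\right) = - \frac{11384}{10401} - \frac{231}{824} = - \frac{11783047}{8570424}$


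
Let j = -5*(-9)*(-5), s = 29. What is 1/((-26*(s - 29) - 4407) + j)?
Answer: -1/4632 ≈ -0.00021589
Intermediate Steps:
j = -225 (j = 45*(-5) = -225)
1/((-26*(s - 29) - 4407) + j) = 1/((-26*(29 - 29) - 4407) - 225) = 1/((-26*0 - 4407) - 225) = 1/((0 - 4407) - 225) = 1/(-4407 - 225) = 1/(-4632) = -1/4632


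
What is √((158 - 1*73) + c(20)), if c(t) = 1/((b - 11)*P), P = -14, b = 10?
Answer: √16674/14 ≈ 9.2234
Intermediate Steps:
c(t) = 1/14 (c(t) = 1/((10 - 11)*(-14)) = -1/14/(-1) = -1*(-1/14) = 1/14)
√((158 - 1*73) + c(20)) = √((158 - 1*73) + 1/14) = √((158 - 73) + 1/14) = √(85 + 1/14) = √(1191/14) = √16674/14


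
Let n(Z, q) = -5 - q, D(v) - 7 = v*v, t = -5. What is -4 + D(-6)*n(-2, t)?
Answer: -4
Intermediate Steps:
D(v) = 7 + v² (D(v) = 7 + v*v = 7 + v²)
-4 + D(-6)*n(-2, t) = -4 + (7 + (-6)²)*(-5 - 1*(-5)) = -4 + (7 + 36)*(-5 + 5) = -4 + 43*0 = -4 + 0 = -4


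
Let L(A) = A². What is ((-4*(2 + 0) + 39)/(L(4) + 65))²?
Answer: 961/6561 ≈ 0.14647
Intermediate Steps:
((-4*(2 + 0) + 39)/(L(4) + 65))² = ((-4*(2 + 0) + 39)/(4² + 65))² = ((-4*2 + 39)/(16 + 65))² = ((-8 + 39)/81)² = (31*(1/81))² = (31/81)² = 961/6561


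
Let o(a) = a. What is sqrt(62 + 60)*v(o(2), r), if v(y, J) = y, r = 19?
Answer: 2*sqrt(122) ≈ 22.091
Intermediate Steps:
sqrt(62 + 60)*v(o(2), r) = sqrt(62 + 60)*2 = sqrt(122)*2 = 2*sqrt(122)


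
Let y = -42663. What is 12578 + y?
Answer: -30085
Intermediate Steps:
12578 + y = 12578 - 42663 = -30085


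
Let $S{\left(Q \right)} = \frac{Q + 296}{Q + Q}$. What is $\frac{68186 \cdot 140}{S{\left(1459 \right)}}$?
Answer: $\frac{5571068944}{351} \approx 1.5872 \cdot 10^{7}$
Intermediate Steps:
$S{\left(Q \right)} = \frac{296 + Q}{2 Q}$
$\frac{68186 \cdot 140}{S{\left(1459 \right)}} = \frac{68186 \cdot 140}{\frac{1}{2} \cdot \frac{1}{1459} \left(296 + 1459\right)} = \frac{9546040}{\frac{1}{2} \cdot \frac{1}{1459} \cdot 1755} = \frac{9546040}{\frac{1755}{2918}} = 9546040 \cdot \frac{2918}{1755} = \frac{5571068944}{351}$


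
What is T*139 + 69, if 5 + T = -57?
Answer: -8549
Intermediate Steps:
T = -62 (T = -5 - 57 = -62)
T*139 + 69 = -62*139 + 69 = -8618 + 69 = -8549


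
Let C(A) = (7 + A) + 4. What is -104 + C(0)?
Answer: -93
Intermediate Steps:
C(A) = 11 + A
-104 + C(0) = -104 + (11 + 0) = -104 + 11 = -93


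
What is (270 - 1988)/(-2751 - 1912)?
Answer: 1718/4663 ≈ 0.36843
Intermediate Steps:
(270 - 1988)/(-2751 - 1912) = -1718/(-4663) = -1718*(-1/4663) = 1718/4663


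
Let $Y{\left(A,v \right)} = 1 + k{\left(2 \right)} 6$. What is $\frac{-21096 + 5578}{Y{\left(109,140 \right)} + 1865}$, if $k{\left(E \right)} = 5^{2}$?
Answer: $- \frac{7759}{1008} \approx -7.6974$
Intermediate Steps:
$k{\left(E \right)} = 25$
$Y{\left(A,v \right)} = 151$ ($Y{\left(A,v \right)} = 1 + 25 \cdot 6 = 1 + 150 = 151$)
$\frac{-21096 + 5578}{Y{\left(109,140 \right)} + 1865} = \frac{-21096 + 5578}{151 + 1865} = - \frac{15518}{2016} = \left(-15518\right) \frac{1}{2016} = - \frac{7759}{1008}$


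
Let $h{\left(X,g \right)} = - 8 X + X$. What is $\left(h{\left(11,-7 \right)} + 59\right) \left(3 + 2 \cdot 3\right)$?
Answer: $-162$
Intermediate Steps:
$h{\left(X,g \right)} = - 7 X$
$\left(h{\left(11,-7 \right)} + 59\right) \left(3 + 2 \cdot 3\right) = \left(\left(-7\right) 11 + 59\right) \left(3 + 2 \cdot 3\right) = \left(-77 + 59\right) \left(3 + 6\right) = \left(-18\right) 9 = -162$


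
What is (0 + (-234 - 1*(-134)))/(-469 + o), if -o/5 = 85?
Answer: 50/447 ≈ 0.11186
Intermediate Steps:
o = -425 (o = -5*85 = -425)
(0 + (-234 - 1*(-134)))/(-469 + o) = (0 + (-234 - 1*(-134)))/(-469 - 425) = (0 + (-234 + 134))/(-894) = (0 - 100)*(-1/894) = -100*(-1/894) = 50/447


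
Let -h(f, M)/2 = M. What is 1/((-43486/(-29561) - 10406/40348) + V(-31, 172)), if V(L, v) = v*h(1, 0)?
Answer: 7744982/9395853 ≈ 0.82430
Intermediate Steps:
h(f, M) = -2*M
V(L, v) = 0 (V(L, v) = v*(-2*0) = v*0 = 0)
1/((-43486/(-29561) - 10406/40348) + V(-31, 172)) = 1/((-43486/(-29561) - 10406/40348) + 0) = 1/((-43486*(-1/29561) - 10406*1/40348) + 0) = 1/((43486/29561 - 473/1834) + 0) = 1/(9395853/7744982 + 0) = 1/(9395853/7744982) = 7744982/9395853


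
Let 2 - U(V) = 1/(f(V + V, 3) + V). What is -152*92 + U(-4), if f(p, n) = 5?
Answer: -13983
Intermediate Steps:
U(V) = 2 - 1/(5 + V)
-152*92 + U(-4) = -152*92 + (9 + 2*(-4))/(5 - 4) = -13984 + (9 - 8)/1 = -13984 + 1*1 = -13984 + 1 = -13983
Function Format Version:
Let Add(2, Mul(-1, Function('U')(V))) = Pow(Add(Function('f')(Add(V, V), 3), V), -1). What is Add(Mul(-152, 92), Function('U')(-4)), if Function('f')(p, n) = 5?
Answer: -13983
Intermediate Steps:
Function('U')(V) = Add(2, Mul(-1, Pow(Add(5, V), -1)))
Add(Mul(-152, 92), Function('U')(-4)) = Add(Mul(-152, 92), Mul(Pow(Add(5, -4), -1), Add(9, Mul(2, -4)))) = Add(-13984, Mul(Pow(1, -1), Add(9, -8))) = Add(-13984, Mul(1, 1)) = Add(-13984, 1) = -13983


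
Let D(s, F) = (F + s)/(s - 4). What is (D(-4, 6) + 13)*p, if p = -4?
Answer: -51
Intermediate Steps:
D(s, F) = (F + s)/(-4 + s)
(D(-4, 6) + 13)*p = ((6 - 4)/(-4 - 4) + 13)*(-4) = (2/(-8) + 13)*(-4) = (-⅛*2 + 13)*(-4) = (-¼ + 13)*(-4) = (51/4)*(-4) = -51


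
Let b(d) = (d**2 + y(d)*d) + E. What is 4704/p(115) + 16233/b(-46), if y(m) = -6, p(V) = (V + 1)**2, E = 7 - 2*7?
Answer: 4784381/668595 ≈ 7.1559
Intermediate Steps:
E = -7 (E = 7 - 14 = -7)
p(V) = (1 + V)**2
b(d) = -7 + d**2 - 6*d (b(d) = (d**2 - 6*d) - 7 = -7 + d**2 - 6*d)
4704/p(115) + 16233/b(-46) = 4704/((1 + 115)**2) + 16233/(-7 + (-46)**2 - 6*(-46)) = 4704/(116**2) + 16233/(-7 + 2116 + 276) = 4704/13456 + 16233/2385 = 4704*(1/13456) + 16233*(1/2385) = 294/841 + 5411/795 = 4784381/668595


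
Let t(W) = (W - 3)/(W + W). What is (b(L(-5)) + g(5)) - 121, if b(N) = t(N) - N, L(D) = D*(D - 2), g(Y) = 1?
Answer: -5409/35 ≈ -154.54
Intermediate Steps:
L(D) = D*(-2 + D)
t(W) = (-3 + W)/(2*W) (t(W) = (-3 + W)/((2*W)) = (-3 + W)*(1/(2*W)) = (-3 + W)/(2*W))
b(N) = -N + (-3 + N)/(2*N) (b(N) = (-3 + N)/(2*N) - N = -N + (-3 + N)/(2*N))
(b(L(-5)) + g(5)) - 121 = ((½ - (-5)*(-2 - 5) - 3*(-1/(5*(-2 - 5)))/2) + 1) - 121 = ((½ - (-5)*(-7) - 3/(2*((-5*(-7))))) + 1) - 121 = ((½ - 1*35 - 3/2/35) + 1) - 121 = ((½ - 35 - 3/2*1/35) + 1) - 121 = ((½ - 35 - 3/70) + 1) - 121 = (-1209/35 + 1) - 121 = -1174/35 - 121 = -5409/35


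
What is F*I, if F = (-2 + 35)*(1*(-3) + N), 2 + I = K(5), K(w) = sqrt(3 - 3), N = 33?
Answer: -1980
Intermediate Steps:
K(w) = 0 (K(w) = sqrt(0) = 0)
I = -2 (I = -2 + 0 = -2)
F = 990 (F = (-2 + 35)*(1*(-3) + 33) = 33*(-3 + 33) = 33*30 = 990)
F*I = 990*(-2) = -1980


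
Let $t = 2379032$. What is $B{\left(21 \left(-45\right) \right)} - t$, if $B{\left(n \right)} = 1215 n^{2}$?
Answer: $1082646343$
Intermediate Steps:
$B{\left(21 \left(-45\right) \right)} - t = 1215 \left(21 \left(-45\right)\right)^{2} - 2379032 = 1215 \left(-945\right)^{2} - 2379032 = 1215 \cdot 893025 - 2379032 = 1085025375 - 2379032 = 1082646343$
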